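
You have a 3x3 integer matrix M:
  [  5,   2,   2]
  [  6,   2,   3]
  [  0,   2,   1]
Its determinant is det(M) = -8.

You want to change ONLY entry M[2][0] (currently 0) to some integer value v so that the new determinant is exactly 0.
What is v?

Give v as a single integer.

det is linear in entry M[2][0]: det = old_det + (v - 0) * C_20
Cofactor C_20 = 2
Want det = 0: -8 + (v - 0) * 2 = 0
  (v - 0) = 8 / 2 = 4
  v = 0 + (4) = 4

Answer: 4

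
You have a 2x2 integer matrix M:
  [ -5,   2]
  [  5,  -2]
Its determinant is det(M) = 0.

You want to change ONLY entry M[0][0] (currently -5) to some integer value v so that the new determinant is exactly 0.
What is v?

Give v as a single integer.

det is linear in entry M[0][0]: det = old_det + (v - -5) * C_00
Cofactor C_00 = -2
Want det = 0: 0 + (v - -5) * -2 = 0
  (v - -5) = 0 / -2 = 0
  v = -5 + (0) = -5

Answer: -5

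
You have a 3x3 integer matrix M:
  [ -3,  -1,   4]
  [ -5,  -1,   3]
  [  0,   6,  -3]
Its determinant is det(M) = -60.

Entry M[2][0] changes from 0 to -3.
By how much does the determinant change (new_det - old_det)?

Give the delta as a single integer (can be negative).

Answer: -3

Derivation:
Cofactor C_20 = 1
Entry delta = -3 - 0 = -3
Det delta = entry_delta * cofactor = -3 * 1 = -3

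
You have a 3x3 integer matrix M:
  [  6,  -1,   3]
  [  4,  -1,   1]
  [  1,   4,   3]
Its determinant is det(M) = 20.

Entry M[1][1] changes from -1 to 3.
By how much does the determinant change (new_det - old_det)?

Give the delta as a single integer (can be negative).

Answer: 60

Derivation:
Cofactor C_11 = 15
Entry delta = 3 - -1 = 4
Det delta = entry_delta * cofactor = 4 * 15 = 60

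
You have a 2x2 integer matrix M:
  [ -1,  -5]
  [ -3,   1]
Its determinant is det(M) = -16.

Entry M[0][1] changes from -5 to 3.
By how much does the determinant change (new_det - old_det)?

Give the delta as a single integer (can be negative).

Cofactor C_01 = 3
Entry delta = 3 - -5 = 8
Det delta = entry_delta * cofactor = 8 * 3 = 24

Answer: 24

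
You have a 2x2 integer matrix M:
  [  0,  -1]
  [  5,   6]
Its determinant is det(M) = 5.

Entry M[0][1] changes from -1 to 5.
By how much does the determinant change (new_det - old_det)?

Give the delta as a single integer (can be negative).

Answer: -30

Derivation:
Cofactor C_01 = -5
Entry delta = 5 - -1 = 6
Det delta = entry_delta * cofactor = 6 * -5 = -30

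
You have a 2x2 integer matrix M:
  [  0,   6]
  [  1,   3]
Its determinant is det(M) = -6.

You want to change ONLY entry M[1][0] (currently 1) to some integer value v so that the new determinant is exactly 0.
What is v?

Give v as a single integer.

Answer: 0

Derivation:
det is linear in entry M[1][0]: det = old_det + (v - 1) * C_10
Cofactor C_10 = -6
Want det = 0: -6 + (v - 1) * -6 = 0
  (v - 1) = 6 / -6 = -1
  v = 1 + (-1) = 0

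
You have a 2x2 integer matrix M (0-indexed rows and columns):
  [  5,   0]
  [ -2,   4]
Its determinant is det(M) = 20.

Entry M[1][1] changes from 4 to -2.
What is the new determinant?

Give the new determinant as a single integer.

Answer: -10

Derivation:
det is linear in row 1: changing M[1][1] by delta changes det by delta * cofactor(1,1).
Cofactor C_11 = (-1)^(1+1) * minor(1,1) = 5
Entry delta = -2 - 4 = -6
Det delta = -6 * 5 = -30
New det = 20 + -30 = -10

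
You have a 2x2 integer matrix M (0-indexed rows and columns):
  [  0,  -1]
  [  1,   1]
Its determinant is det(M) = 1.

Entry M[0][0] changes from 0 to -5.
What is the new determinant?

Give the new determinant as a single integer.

Answer: -4

Derivation:
det is linear in row 0: changing M[0][0] by delta changes det by delta * cofactor(0,0).
Cofactor C_00 = (-1)^(0+0) * minor(0,0) = 1
Entry delta = -5 - 0 = -5
Det delta = -5 * 1 = -5
New det = 1 + -5 = -4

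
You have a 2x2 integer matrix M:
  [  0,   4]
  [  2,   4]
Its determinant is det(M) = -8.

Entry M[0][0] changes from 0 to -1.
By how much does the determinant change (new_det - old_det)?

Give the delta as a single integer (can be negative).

Cofactor C_00 = 4
Entry delta = -1 - 0 = -1
Det delta = entry_delta * cofactor = -1 * 4 = -4

Answer: -4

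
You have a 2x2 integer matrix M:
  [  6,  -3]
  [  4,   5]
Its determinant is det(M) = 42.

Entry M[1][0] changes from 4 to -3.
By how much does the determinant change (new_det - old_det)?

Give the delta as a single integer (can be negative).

Cofactor C_10 = 3
Entry delta = -3 - 4 = -7
Det delta = entry_delta * cofactor = -7 * 3 = -21

Answer: -21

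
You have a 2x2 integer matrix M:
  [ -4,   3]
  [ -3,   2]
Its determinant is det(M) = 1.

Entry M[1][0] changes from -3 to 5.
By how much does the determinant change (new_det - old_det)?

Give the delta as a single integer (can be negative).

Cofactor C_10 = -3
Entry delta = 5 - -3 = 8
Det delta = entry_delta * cofactor = 8 * -3 = -24

Answer: -24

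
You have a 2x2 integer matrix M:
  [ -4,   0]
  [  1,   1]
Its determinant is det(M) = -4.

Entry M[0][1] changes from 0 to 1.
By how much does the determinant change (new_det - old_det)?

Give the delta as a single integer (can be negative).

Answer: -1

Derivation:
Cofactor C_01 = -1
Entry delta = 1 - 0 = 1
Det delta = entry_delta * cofactor = 1 * -1 = -1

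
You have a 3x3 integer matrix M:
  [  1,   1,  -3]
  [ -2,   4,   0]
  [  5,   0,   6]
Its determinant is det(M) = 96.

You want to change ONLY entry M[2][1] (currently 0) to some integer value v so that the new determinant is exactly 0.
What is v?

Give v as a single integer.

Answer: -16

Derivation:
det is linear in entry M[2][1]: det = old_det + (v - 0) * C_21
Cofactor C_21 = 6
Want det = 0: 96 + (v - 0) * 6 = 0
  (v - 0) = -96 / 6 = -16
  v = 0 + (-16) = -16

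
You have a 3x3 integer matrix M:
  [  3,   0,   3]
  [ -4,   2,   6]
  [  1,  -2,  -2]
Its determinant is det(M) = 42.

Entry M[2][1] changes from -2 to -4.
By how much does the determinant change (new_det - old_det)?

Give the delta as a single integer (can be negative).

Answer: 60

Derivation:
Cofactor C_21 = -30
Entry delta = -4 - -2 = -2
Det delta = entry_delta * cofactor = -2 * -30 = 60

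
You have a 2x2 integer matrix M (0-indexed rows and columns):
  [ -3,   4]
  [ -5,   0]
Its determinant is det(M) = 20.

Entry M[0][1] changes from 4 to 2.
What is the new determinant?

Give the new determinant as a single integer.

Answer: 10

Derivation:
det is linear in row 0: changing M[0][1] by delta changes det by delta * cofactor(0,1).
Cofactor C_01 = (-1)^(0+1) * minor(0,1) = 5
Entry delta = 2 - 4 = -2
Det delta = -2 * 5 = -10
New det = 20 + -10 = 10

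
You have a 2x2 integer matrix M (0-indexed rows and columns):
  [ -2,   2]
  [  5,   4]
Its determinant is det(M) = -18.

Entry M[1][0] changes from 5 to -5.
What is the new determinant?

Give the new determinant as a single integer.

Answer: 2

Derivation:
det is linear in row 1: changing M[1][0] by delta changes det by delta * cofactor(1,0).
Cofactor C_10 = (-1)^(1+0) * minor(1,0) = -2
Entry delta = -5 - 5 = -10
Det delta = -10 * -2 = 20
New det = -18 + 20 = 2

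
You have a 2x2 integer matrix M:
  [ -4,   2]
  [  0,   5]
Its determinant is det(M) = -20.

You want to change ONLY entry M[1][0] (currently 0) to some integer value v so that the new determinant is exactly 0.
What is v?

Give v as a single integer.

det is linear in entry M[1][0]: det = old_det + (v - 0) * C_10
Cofactor C_10 = -2
Want det = 0: -20 + (v - 0) * -2 = 0
  (v - 0) = 20 / -2 = -10
  v = 0 + (-10) = -10

Answer: -10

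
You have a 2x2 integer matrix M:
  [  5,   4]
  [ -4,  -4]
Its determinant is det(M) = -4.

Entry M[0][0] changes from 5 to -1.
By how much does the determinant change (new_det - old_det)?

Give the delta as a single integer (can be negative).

Cofactor C_00 = -4
Entry delta = -1 - 5 = -6
Det delta = entry_delta * cofactor = -6 * -4 = 24

Answer: 24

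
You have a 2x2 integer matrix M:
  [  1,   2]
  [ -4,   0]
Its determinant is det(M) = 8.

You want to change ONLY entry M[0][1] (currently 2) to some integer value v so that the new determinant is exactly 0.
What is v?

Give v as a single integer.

det is linear in entry M[0][1]: det = old_det + (v - 2) * C_01
Cofactor C_01 = 4
Want det = 0: 8 + (v - 2) * 4 = 0
  (v - 2) = -8 / 4 = -2
  v = 2 + (-2) = 0

Answer: 0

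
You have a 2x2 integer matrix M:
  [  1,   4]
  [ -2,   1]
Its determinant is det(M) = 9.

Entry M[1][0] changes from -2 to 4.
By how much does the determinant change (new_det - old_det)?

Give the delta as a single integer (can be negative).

Cofactor C_10 = -4
Entry delta = 4 - -2 = 6
Det delta = entry_delta * cofactor = 6 * -4 = -24

Answer: -24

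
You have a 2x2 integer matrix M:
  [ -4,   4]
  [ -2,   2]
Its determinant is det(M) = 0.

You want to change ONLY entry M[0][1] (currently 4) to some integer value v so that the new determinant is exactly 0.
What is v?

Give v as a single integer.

Answer: 4

Derivation:
det is linear in entry M[0][1]: det = old_det + (v - 4) * C_01
Cofactor C_01 = 2
Want det = 0: 0 + (v - 4) * 2 = 0
  (v - 4) = 0 / 2 = 0
  v = 4 + (0) = 4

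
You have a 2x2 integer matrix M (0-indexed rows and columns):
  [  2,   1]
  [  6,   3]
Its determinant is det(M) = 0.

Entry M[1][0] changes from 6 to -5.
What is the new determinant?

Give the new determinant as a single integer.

Answer: 11

Derivation:
det is linear in row 1: changing M[1][0] by delta changes det by delta * cofactor(1,0).
Cofactor C_10 = (-1)^(1+0) * minor(1,0) = -1
Entry delta = -5 - 6 = -11
Det delta = -11 * -1 = 11
New det = 0 + 11 = 11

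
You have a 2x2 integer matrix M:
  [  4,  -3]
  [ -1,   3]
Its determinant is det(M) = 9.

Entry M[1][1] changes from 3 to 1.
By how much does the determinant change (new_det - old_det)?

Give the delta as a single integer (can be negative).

Answer: -8

Derivation:
Cofactor C_11 = 4
Entry delta = 1 - 3 = -2
Det delta = entry_delta * cofactor = -2 * 4 = -8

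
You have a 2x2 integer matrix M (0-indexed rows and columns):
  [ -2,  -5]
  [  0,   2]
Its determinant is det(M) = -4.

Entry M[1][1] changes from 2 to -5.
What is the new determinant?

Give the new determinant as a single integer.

Answer: 10

Derivation:
det is linear in row 1: changing M[1][1] by delta changes det by delta * cofactor(1,1).
Cofactor C_11 = (-1)^(1+1) * minor(1,1) = -2
Entry delta = -5 - 2 = -7
Det delta = -7 * -2 = 14
New det = -4 + 14 = 10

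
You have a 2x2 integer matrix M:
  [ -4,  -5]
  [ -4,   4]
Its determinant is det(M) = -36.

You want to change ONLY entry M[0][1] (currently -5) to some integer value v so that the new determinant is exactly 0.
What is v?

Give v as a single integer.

det is linear in entry M[0][1]: det = old_det + (v - -5) * C_01
Cofactor C_01 = 4
Want det = 0: -36 + (v - -5) * 4 = 0
  (v - -5) = 36 / 4 = 9
  v = -5 + (9) = 4

Answer: 4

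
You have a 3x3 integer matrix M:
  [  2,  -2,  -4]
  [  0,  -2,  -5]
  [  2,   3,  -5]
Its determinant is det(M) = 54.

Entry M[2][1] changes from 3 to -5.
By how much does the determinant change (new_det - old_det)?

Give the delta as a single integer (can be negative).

Cofactor C_21 = 10
Entry delta = -5 - 3 = -8
Det delta = entry_delta * cofactor = -8 * 10 = -80

Answer: -80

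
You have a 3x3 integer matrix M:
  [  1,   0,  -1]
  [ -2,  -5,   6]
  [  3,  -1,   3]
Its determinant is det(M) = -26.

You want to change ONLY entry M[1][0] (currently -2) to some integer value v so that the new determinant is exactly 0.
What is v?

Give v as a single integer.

det is linear in entry M[1][0]: det = old_det + (v - -2) * C_10
Cofactor C_10 = 1
Want det = 0: -26 + (v - -2) * 1 = 0
  (v - -2) = 26 / 1 = 26
  v = -2 + (26) = 24

Answer: 24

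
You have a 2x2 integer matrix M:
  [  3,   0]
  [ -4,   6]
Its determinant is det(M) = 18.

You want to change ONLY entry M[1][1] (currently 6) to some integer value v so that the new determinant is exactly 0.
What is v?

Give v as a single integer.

det is linear in entry M[1][1]: det = old_det + (v - 6) * C_11
Cofactor C_11 = 3
Want det = 0: 18 + (v - 6) * 3 = 0
  (v - 6) = -18 / 3 = -6
  v = 6 + (-6) = 0

Answer: 0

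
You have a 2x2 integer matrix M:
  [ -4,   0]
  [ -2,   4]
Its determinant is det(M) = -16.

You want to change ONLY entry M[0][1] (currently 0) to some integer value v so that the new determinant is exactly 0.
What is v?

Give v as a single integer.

Answer: 8

Derivation:
det is linear in entry M[0][1]: det = old_det + (v - 0) * C_01
Cofactor C_01 = 2
Want det = 0: -16 + (v - 0) * 2 = 0
  (v - 0) = 16 / 2 = 8
  v = 0 + (8) = 8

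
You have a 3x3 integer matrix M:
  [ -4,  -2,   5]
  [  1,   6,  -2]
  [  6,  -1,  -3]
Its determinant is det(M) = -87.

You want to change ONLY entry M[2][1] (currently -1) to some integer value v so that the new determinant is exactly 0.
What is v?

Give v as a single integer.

Answer: -30

Derivation:
det is linear in entry M[2][1]: det = old_det + (v - -1) * C_21
Cofactor C_21 = -3
Want det = 0: -87 + (v - -1) * -3 = 0
  (v - -1) = 87 / -3 = -29
  v = -1 + (-29) = -30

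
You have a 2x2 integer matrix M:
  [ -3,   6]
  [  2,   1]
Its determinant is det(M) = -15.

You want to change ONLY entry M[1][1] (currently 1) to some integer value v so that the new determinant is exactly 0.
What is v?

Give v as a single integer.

det is linear in entry M[1][1]: det = old_det + (v - 1) * C_11
Cofactor C_11 = -3
Want det = 0: -15 + (v - 1) * -3 = 0
  (v - 1) = 15 / -3 = -5
  v = 1 + (-5) = -4

Answer: -4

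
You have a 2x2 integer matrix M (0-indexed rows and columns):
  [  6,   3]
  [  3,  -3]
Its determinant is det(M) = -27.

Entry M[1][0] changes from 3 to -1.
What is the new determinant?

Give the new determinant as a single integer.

det is linear in row 1: changing M[1][0] by delta changes det by delta * cofactor(1,0).
Cofactor C_10 = (-1)^(1+0) * minor(1,0) = -3
Entry delta = -1 - 3 = -4
Det delta = -4 * -3 = 12
New det = -27 + 12 = -15

Answer: -15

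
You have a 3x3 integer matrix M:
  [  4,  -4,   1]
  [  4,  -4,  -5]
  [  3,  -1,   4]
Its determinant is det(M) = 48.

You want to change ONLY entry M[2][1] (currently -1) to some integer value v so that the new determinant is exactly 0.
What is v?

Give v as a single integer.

Answer: -3

Derivation:
det is linear in entry M[2][1]: det = old_det + (v - -1) * C_21
Cofactor C_21 = 24
Want det = 0: 48 + (v - -1) * 24 = 0
  (v - -1) = -48 / 24 = -2
  v = -1 + (-2) = -3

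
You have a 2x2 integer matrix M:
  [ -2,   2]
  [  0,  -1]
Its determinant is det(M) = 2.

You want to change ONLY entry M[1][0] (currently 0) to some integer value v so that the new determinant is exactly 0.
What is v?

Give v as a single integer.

det is linear in entry M[1][0]: det = old_det + (v - 0) * C_10
Cofactor C_10 = -2
Want det = 0: 2 + (v - 0) * -2 = 0
  (v - 0) = -2 / -2 = 1
  v = 0 + (1) = 1

Answer: 1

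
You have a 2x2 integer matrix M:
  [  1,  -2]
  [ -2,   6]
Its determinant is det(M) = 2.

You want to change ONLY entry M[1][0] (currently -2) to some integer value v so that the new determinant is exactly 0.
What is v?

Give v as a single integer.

Answer: -3

Derivation:
det is linear in entry M[1][0]: det = old_det + (v - -2) * C_10
Cofactor C_10 = 2
Want det = 0: 2 + (v - -2) * 2 = 0
  (v - -2) = -2 / 2 = -1
  v = -2 + (-1) = -3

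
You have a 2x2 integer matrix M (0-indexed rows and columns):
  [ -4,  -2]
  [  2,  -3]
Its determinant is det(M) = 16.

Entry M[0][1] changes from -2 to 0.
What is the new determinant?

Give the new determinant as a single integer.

det is linear in row 0: changing M[0][1] by delta changes det by delta * cofactor(0,1).
Cofactor C_01 = (-1)^(0+1) * minor(0,1) = -2
Entry delta = 0 - -2 = 2
Det delta = 2 * -2 = -4
New det = 16 + -4 = 12

Answer: 12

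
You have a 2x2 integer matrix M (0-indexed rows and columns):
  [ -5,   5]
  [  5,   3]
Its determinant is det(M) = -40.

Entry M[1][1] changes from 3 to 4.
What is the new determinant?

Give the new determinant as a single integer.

Answer: -45

Derivation:
det is linear in row 1: changing M[1][1] by delta changes det by delta * cofactor(1,1).
Cofactor C_11 = (-1)^(1+1) * minor(1,1) = -5
Entry delta = 4 - 3 = 1
Det delta = 1 * -5 = -5
New det = -40 + -5 = -45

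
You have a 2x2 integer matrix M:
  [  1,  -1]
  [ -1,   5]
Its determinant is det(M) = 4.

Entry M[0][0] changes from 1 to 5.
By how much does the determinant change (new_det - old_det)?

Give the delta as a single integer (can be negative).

Cofactor C_00 = 5
Entry delta = 5 - 1 = 4
Det delta = entry_delta * cofactor = 4 * 5 = 20

Answer: 20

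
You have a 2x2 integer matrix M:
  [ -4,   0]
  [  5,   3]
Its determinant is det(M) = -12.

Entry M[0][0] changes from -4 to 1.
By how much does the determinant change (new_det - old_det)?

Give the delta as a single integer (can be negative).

Cofactor C_00 = 3
Entry delta = 1 - -4 = 5
Det delta = entry_delta * cofactor = 5 * 3 = 15

Answer: 15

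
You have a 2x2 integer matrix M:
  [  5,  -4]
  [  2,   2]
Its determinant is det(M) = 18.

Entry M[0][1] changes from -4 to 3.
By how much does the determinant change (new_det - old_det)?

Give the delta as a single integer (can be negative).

Answer: -14

Derivation:
Cofactor C_01 = -2
Entry delta = 3 - -4 = 7
Det delta = entry_delta * cofactor = 7 * -2 = -14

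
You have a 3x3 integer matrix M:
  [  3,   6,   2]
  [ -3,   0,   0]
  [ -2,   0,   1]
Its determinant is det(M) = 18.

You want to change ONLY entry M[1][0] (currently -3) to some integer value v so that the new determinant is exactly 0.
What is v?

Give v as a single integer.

Answer: 0

Derivation:
det is linear in entry M[1][0]: det = old_det + (v - -3) * C_10
Cofactor C_10 = -6
Want det = 0: 18 + (v - -3) * -6 = 0
  (v - -3) = -18 / -6 = 3
  v = -3 + (3) = 0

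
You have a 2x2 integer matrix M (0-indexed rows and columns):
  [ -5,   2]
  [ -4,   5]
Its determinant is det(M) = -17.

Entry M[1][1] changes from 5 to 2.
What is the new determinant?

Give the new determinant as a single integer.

det is linear in row 1: changing M[1][1] by delta changes det by delta * cofactor(1,1).
Cofactor C_11 = (-1)^(1+1) * minor(1,1) = -5
Entry delta = 2 - 5 = -3
Det delta = -3 * -5 = 15
New det = -17 + 15 = -2

Answer: -2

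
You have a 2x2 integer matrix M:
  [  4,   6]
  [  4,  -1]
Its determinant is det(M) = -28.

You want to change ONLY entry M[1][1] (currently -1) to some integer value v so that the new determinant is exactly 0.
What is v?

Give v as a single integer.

det is linear in entry M[1][1]: det = old_det + (v - -1) * C_11
Cofactor C_11 = 4
Want det = 0: -28 + (v - -1) * 4 = 0
  (v - -1) = 28 / 4 = 7
  v = -1 + (7) = 6

Answer: 6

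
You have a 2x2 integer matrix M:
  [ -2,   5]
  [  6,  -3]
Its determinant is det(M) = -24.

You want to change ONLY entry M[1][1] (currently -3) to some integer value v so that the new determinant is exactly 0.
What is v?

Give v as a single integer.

Answer: -15

Derivation:
det is linear in entry M[1][1]: det = old_det + (v - -3) * C_11
Cofactor C_11 = -2
Want det = 0: -24 + (v - -3) * -2 = 0
  (v - -3) = 24 / -2 = -12
  v = -3 + (-12) = -15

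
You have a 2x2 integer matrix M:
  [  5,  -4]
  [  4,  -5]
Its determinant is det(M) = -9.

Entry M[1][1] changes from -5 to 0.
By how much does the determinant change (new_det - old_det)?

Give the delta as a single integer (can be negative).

Answer: 25

Derivation:
Cofactor C_11 = 5
Entry delta = 0 - -5 = 5
Det delta = entry_delta * cofactor = 5 * 5 = 25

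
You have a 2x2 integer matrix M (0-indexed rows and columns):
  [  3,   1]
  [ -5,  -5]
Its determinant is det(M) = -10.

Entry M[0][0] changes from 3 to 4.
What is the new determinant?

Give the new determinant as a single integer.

Answer: -15

Derivation:
det is linear in row 0: changing M[0][0] by delta changes det by delta * cofactor(0,0).
Cofactor C_00 = (-1)^(0+0) * minor(0,0) = -5
Entry delta = 4 - 3 = 1
Det delta = 1 * -5 = -5
New det = -10 + -5 = -15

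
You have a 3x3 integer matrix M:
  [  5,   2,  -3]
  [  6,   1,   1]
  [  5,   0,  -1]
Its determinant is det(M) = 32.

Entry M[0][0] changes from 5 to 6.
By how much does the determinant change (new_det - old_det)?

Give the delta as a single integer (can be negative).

Answer: -1

Derivation:
Cofactor C_00 = -1
Entry delta = 6 - 5 = 1
Det delta = entry_delta * cofactor = 1 * -1 = -1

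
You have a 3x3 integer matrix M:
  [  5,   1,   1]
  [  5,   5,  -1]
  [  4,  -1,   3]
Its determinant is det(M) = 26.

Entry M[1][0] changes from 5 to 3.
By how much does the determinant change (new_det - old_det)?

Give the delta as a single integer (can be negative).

Cofactor C_10 = -4
Entry delta = 3 - 5 = -2
Det delta = entry_delta * cofactor = -2 * -4 = 8

Answer: 8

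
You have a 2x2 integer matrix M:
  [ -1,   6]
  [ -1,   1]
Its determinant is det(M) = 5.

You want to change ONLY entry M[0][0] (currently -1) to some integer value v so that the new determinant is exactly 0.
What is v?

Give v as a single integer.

det is linear in entry M[0][0]: det = old_det + (v - -1) * C_00
Cofactor C_00 = 1
Want det = 0: 5 + (v - -1) * 1 = 0
  (v - -1) = -5 / 1 = -5
  v = -1 + (-5) = -6

Answer: -6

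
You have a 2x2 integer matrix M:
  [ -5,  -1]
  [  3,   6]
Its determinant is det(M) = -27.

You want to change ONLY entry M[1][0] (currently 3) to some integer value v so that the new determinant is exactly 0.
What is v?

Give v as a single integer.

det is linear in entry M[1][0]: det = old_det + (v - 3) * C_10
Cofactor C_10 = 1
Want det = 0: -27 + (v - 3) * 1 = 0
  (v - 3) = 27 / 1 = 27
  v = 3 + (27) = 30

Answer: 30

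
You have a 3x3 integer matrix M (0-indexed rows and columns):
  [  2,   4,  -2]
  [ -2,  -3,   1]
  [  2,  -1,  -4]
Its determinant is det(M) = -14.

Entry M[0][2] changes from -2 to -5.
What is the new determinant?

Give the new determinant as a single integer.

det is linear in row 0: changing M[0][2] by delta changes det by delta * cofactor(0,2).
Cofactor C_02 = (-1)^(0+2) * minor(0,2) = 8
Entry delta = -5 - -2 = -3
Det delta = -3 * 8 = -24
New det = -14 + -24 = -38

Answer: -38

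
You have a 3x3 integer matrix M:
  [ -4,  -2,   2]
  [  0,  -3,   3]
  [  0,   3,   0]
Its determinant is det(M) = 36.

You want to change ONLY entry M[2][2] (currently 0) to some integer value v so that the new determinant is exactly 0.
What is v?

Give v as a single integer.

det is linear in entry M[2][2]: det = old_det + (v - 0) * C_22
Cofactor C_22 = 12
Want det = 0: 36 + (v - 0) * 12 = 0
  (v - 0) = -36 / 12 = -3
  v = 0 + (-3) = -3

Answer: -3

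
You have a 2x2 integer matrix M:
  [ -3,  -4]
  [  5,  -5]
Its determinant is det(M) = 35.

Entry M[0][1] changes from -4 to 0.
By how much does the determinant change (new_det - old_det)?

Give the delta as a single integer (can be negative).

Answer: -20

Derivation:
Cofactor C_01 = -5
Entry delta = 0 - -4 = 4
Det delta = entry_delta * cofactor = 4 * -5 = -20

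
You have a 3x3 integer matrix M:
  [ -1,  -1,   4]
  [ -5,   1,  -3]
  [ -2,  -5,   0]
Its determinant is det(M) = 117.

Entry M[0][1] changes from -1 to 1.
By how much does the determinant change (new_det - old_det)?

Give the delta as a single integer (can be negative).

Cofactor C_01 = 6
Entry delta = 1 - -1 = 2
Det delta = entry_delta * cofactor = 2 * 6 = 12

Answer: 12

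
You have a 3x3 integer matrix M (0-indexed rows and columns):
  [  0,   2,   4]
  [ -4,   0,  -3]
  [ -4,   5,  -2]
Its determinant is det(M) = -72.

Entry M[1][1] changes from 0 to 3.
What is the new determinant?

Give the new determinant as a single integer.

Answer: -24

Derivation:
det is linear in row 1: changing M[1][1] by delta changes det by delta * cofactor(1,1).
Cofactor C_11 = (-1)^(1+1) * minor(1,1) = 16
Entry delta = 3 - 0 = 3
Det delta = 3 * 16 = 48
New det = -72 + 48 = -24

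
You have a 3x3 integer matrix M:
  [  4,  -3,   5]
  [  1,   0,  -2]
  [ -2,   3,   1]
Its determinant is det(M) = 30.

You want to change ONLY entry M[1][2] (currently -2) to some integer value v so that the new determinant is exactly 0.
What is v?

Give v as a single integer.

det is linear in entry M[1][2]: det = old_det + (v - -2) * C_12
Cofactor C_12 = -6
Want det = 0: 30 + (v - -2) * -6 = 0
  (v - -2) = -30 / -6 = 5
  v = -2 + (5) = 3

Answer: 3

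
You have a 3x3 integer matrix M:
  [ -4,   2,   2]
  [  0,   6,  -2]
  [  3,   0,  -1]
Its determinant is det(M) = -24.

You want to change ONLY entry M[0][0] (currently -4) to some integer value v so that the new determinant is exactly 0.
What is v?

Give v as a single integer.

Answer: -8

Derivation:
det is linear in entry M[0][0]: det = old_det + (v - -4) * C_00
Cofactor C_00 = -6
Want det = 0: -24 + (v - -4) * -6 = 0
  (v - -4) = 24 / -6 = -4
  v = -4 + (-4) = -8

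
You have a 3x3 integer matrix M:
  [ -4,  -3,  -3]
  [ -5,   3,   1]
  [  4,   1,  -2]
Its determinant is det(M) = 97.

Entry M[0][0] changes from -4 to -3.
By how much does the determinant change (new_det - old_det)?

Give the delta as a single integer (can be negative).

Cofactor C_00 = -7
Entry delta = -3 - -4 = 1
Det delta = entry_delta * cofactor = 1 * -7 = -7

Answer: -7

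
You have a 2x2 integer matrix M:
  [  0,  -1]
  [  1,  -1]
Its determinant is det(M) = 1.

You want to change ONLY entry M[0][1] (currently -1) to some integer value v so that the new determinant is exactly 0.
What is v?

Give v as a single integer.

Answer: 0

Derivation:
det is linear in entry M[0][1]: det = old_det + (v - -1) * C_01
Cofactor C_01 = -1
Want det = 0: 1 + (v - -1) * -1 = 0
  (v - -1) = -1 / -1 = 1
  v = -1 + (1) = 0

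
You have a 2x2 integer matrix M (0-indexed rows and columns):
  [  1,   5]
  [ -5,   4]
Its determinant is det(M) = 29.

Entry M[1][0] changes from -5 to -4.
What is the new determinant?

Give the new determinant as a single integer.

Answer: 24

Derivation:
det is linear in row 1: changing M[1][0] by delta changes det by delta * cofactor(1,0).
Cofactor C_10 = (-1)^(1+0) * minor(1,0) = -5
Entry delta = -4 - -5 = 1
Det delta = 1 * -5 = -5
New det = 29 + -5 = 24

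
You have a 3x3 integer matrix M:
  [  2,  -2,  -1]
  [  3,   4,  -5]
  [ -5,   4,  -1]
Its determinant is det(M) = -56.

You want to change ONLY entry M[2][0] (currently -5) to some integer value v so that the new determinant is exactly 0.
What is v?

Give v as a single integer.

Answer: -1

Derivation:
det is linear in entry M[2][0]: det = old_det + (v - -5) * C_20
Cofactor C_20 = 14
Want det = 0: -56 + (v - -5) * 14 = 0
  (v - -5) = 56 / 14 = 4
  v = -5 + (4) = -1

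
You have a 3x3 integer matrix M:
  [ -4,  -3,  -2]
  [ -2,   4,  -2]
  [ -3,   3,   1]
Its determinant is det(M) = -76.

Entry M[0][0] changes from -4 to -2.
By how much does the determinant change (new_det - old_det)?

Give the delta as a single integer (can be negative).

Cofactor C_00 = 10
Entry delta = -2 - -4 = 2
Det delta = entry_delta * cofactor = 2 * 10 = 20

Answer: 20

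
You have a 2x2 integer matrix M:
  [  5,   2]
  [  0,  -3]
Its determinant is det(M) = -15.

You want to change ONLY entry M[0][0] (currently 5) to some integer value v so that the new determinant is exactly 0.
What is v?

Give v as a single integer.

det is linear in entry M[0][0]: det = old_det + (v - 5) * C_00
Cofactor C_00 = -3
Want det = 0: -15 + (v - 5) * -3 = 0
  (v - 5) = 15 / -3 = -5
  v = 5 + (-5) = 0

Answer: 0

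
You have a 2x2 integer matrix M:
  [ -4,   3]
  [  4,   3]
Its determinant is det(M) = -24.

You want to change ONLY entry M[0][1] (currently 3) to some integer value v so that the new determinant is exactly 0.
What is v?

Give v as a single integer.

Answer: -3

Derivation:
det is linear in entry M[0][1]: det = old_det + (v - 3) * C_01
Cofactor C_01 = -4
Want det = 0: -24 + (v - 3) * -4 = 0
  (v - 3) = 24 / -4 = -6
  v = 3 + (-6) = -3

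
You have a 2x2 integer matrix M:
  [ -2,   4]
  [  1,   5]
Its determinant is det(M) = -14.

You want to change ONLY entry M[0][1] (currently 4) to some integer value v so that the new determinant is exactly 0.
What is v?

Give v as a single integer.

Answer: -10

Derivation:
det is linear in entry M[0][1]: det = old_det + (v - 4) * C_01
Cofactor C_01 = -1
Want det = 0: -14 + (v - 4) * -1 = 0
  (v - 4) = 14 / -1 = -14
  v = 4 + (-14) = -10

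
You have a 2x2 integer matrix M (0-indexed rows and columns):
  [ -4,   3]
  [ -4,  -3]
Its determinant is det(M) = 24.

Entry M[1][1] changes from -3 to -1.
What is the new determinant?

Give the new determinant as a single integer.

det is linear in row 1: changing M[1][1] by delta changes det by delta * cofactor(1,1).
Cofactor C_11 = (-1)^(1+1) * minor(1,1) = -4
Entry delta = -1 - -3 = 2
Det delta = 2 * -4 = -8
New det = 24 + -8 = 16

Answer: 16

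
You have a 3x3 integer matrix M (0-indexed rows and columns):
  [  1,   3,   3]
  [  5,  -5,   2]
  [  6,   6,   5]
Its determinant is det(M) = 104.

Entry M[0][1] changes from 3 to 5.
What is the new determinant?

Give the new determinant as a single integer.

Answer: 78

Derivation:
det is linear in row 0: changing M[0][1] by delta changes det by delta * cofactor(0,1).
Cofactor C_01 = (-1)^(0+1) * minor(0,1) = -13
Entry delta = 5 - 3 = 2
Det delta = 2 * -13 = -26
New det = 104 + -26 = 78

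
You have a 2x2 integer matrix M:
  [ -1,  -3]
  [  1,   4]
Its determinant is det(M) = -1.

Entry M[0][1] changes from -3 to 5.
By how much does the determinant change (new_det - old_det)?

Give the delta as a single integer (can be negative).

Cofactor C_01 = -1
Entry delta = 5 - -3 = 8
Det delta = entry_delta * cofactor = 8 * -1 = -8

Answer: -8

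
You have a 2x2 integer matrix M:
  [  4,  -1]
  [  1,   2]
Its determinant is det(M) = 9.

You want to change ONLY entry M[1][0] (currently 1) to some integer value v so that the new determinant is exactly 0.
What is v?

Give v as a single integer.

Answer: -8

Derivation:
det is linear in entry M[1][0]: det = old_det + (v - 1) * C_10
Cofactor C_10 = 1
Want det = 0: 9 + (v - 1) * 1 = 0
  (v - 1) = -9 / 1 = -9
  v = 1 + (-9) = -8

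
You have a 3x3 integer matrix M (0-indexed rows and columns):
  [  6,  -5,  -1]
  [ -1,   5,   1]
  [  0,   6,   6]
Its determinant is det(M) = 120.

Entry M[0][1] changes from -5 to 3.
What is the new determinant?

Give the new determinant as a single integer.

Answer: 168

Derivation:
det is linear in row 0: changing M[0][1] by delta changes det by delta * cofactor(0,1).
Cofactor C_01 = (-1)^(0+1) * minor(0,1) = 6
Entry delta = 3 - -5 = 8
Det delta = 8 * 6 = 48
New det = 120 + 48 = 168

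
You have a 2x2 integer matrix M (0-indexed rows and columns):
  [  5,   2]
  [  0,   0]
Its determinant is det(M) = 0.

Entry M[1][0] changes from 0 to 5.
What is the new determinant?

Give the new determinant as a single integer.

Answer: -10

Derivation:
det is linear in row 1: changing M[1][0] by delta changes det by delta * cofactor(1,0).
Cofactor C_10 = (-1)^(1+0) * minor(1,0) = -2
Entry delta = 5 - 0 = 5
Det delta = 5 * -2 = -10
New det = 0 + -10 = -10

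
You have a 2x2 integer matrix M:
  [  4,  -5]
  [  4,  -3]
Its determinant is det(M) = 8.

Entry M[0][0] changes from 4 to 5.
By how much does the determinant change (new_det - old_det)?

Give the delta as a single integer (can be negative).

Cofactor C_00 = -3
Entry delta = 5 - 4 = 1
Det delta = entry_delta * cofactor = 1 * -3 = -3

Answer: -3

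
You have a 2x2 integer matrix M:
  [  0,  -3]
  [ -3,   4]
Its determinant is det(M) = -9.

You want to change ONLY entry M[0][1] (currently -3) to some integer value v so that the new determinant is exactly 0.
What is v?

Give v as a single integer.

Answer: 0

Derivation:
det is linear in entry M[0][1]: det = old_det + (v - -3) * C_01
Cofactor C_01 = 3
Want det = 0: -9 + (v - -3) * 3 = 0
  (v - -3) = 9 / 3 = 3
  v = -3 + (3) = 0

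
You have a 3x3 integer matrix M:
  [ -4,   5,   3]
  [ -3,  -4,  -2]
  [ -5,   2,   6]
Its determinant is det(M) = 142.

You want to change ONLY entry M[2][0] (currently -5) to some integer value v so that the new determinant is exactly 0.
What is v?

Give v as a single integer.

det is linear in entry M[2][0]: det = old_det + (v - -5) * C_20
Cofactor C_20 = 2
Want det = 0: 142 + (v - -5) * 2 = 0
  (v - -5) = -142 / 2 = -71
  v = -5 + (-71) = -76

Answer: -76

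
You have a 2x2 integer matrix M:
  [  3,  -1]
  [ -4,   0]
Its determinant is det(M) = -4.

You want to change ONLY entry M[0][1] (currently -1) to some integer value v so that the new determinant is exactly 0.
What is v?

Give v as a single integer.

Answer: 0

Derivation:
det is linear in entry M[0][1]: det = old_det + (v - -1) * C_01
Cofactor C_01 = 4
Want det = 0: -4 + (v - -1) * 4 = 0
  (v - -1) = 4 / 4 = 1
  v = -1 + (1) = 0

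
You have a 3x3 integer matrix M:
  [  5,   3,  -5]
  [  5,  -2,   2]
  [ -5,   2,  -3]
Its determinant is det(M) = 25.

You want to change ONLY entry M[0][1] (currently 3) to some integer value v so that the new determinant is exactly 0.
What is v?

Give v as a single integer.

Answer: -2

Derivation:
det is linear in entry M[0][1]: det = old_det + (v - 3) * C_01
Cofactor C_01 = 5
Want det = 0: 25 + (v - 3) * 5 = 0
  (v - 3) = -25 / 5 = -5
  v = 3 + (-5) = -2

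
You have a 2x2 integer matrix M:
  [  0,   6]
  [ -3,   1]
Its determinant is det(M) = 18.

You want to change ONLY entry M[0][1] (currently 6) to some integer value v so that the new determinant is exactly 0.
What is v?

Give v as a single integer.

det is linear in entry M[0][1]: det = old_det + (v - 6) * C_01
Cofactor C_01 = 3
Want det = 0: 18 + (v - 6) * 3 = 0
  (v - 6) = -18 / 3 = -6
  v = 6 + (-6) = 0

Answer: 0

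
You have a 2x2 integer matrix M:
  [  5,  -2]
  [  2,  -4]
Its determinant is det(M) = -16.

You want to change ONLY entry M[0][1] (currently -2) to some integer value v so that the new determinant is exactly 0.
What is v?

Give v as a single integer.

det is linear in entry M[0][1]: det = old_det + (v - -2) * C_01
Cofactor C_01 = -2
Want det = 0: -16 + (v - -2) * -2 = 0
  (v - -2) = 16 / -2 = -8
  v = -2 + (-8) = -10

Answer: -10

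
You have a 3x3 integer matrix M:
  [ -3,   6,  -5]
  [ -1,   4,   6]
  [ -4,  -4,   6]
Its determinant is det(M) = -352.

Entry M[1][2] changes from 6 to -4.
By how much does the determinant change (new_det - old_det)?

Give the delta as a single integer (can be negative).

Answer: 360

Derivation:
Cofactor C_12 = -36
Entry delta = -4 - 6 = -10
Det delta = entry_delta * cofactor = -10 * -36 = 360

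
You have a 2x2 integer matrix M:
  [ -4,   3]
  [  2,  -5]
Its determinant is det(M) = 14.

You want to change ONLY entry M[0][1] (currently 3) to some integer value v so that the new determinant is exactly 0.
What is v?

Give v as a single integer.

det is linear in entry M[0][1]: det = old_det + (v - 3) * C_01
Cofactor C_01 = -2
Want det = 0: 14 + (v - 3) * -2 = 0
  (v - 3) = -14 / -2 = 7
  v = 3 + (7) = 10

Answer: 10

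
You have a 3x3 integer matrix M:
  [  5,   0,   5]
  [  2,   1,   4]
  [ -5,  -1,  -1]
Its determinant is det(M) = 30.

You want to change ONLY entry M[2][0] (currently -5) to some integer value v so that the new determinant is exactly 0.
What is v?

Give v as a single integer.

Answer: 1

Derivation:
det is linear in entry M[2][0]: det = old_det + (v - -5) * C_20
Cofactor C_20 = -5
Want det = 0: 30 + (v - -5) * -5 = 0
  (v - -5) = -30 / -5 = 6
  v = -5 + (6) = 1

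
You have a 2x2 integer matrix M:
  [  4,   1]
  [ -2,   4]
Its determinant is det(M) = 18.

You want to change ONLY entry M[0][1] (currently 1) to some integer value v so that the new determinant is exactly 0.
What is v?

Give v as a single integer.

Answer: -8

Derivation:
det is linear in entry M[0][1]: det = old_det + (v - 1) * C_01
Cofactor C_01 = 2
Want det = 0: 18 + (v - 1) * 2 = 0
  (v - 1) = -18 / 2 = -9
  v = 1 + (-9) = -8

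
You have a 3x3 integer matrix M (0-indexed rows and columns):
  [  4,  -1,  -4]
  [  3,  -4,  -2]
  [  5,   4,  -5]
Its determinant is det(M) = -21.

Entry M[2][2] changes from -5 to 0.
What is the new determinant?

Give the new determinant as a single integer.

Answer: -86

Derivation:
det is linear in row 2: changing M[2][2] by delta changes det by delta * cofactor(2,2).
Cofactor C_22 = (-1)^(2+2) * minor(2,2) = -13
Entry delta = 0 - -5 = 5
Det delta = 5 * -13 = -65
New det = -21 + -65 = -86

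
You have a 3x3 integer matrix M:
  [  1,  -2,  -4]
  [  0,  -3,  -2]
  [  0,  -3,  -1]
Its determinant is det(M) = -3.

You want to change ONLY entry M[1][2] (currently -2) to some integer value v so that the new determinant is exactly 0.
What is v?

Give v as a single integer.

Answer: -1

Derivation:
det is linear in entry M[1][2]: det = old_det + (v - -2) * C_12
Cofactor C_12 = 3
Want det = 0: -3 + (v - -2) * 3 = 0
  (v - -2) = 3 / 3 = 1
  v = -2 + (1) = -1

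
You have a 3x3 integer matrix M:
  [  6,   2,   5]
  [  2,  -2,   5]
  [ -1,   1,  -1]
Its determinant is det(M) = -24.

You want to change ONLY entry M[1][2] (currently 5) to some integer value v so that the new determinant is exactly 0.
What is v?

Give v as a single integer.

det is linear in entry M[1][2]: det = old_det + (v - 5) * C_12
Cofactor C_12 = -8
Want det = 0: -24 + (v - 5) * -8 = 0
  (v - 5) = 24 / -8 = -3
  v = 5 + (-3) = 2

Answer: 2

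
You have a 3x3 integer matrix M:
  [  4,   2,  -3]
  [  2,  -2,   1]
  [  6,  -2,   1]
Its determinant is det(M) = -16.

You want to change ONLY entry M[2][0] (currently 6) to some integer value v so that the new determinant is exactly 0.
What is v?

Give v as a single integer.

Answer: 2

Derivation:
det is linear in entry M[2][0]: det = old_det + (v - 6) * C_20
Cofactor C_20 = -4
Want det = 0: -16 + (v - 6) * -4 = 0
  (v - 6) = 16 / -4 = -4
  v = 6 + (-4) = 2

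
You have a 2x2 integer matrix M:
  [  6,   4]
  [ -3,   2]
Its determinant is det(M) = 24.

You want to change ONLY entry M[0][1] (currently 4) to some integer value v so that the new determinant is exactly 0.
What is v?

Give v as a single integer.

det is linear in entry M[0][1]: det = old_det + (v - 4) * C_01
Cofactor C_01 = 3
Want det = 0: 24 + (v - 4) * 3 = 0
  (v - 4) = -24 / 3 = -8
  v = 4 + (-8) = -4

Answer: -4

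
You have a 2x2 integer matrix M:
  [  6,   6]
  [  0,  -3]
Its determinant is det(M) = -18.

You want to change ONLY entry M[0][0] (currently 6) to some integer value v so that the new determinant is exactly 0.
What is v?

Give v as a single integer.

Answer: 0

Derivation:
det is linear in entry M[0][0]: det = old_det + (v - 6) * C_00
Cofactor C_00 = -3
Want det = 0: -18 + (v - 6) * -3 = 0
  (v - 6) = 18 / -3 = -6
  v = 6 + (-6) = 0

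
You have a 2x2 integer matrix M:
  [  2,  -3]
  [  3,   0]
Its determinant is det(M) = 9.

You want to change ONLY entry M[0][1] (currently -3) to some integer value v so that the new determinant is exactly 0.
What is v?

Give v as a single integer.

Answer: 0

Derivation:
det is linear in entry M[0][1]: det = old_det + (v - -3) * C_01
Cofactor C_01 = -3
Want det = 0: 9 + (v - -3) * -3 = 0
  (v - -3) = -9 / -3 = 3
  v = -3 + (3) = 0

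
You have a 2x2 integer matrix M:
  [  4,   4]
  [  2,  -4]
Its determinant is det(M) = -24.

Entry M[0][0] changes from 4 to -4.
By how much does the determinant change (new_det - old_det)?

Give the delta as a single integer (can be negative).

Cofactor C_00 = -4
Entry delta = -4 - 4 = -8
Det delta = entry_delta * cofactor = -8 * -4 = 32

Answer: 32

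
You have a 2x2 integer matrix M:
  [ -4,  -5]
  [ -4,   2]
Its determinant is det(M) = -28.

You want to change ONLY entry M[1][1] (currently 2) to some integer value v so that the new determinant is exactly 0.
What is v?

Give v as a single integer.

Answer: -5

Derivation:
det is linear in entry M[1][1]: det = old_det + (v - 2) * C_11
Cofactor C_11 = -4
Want det = 0: -28 + (v - 2) * -4 = 0
  (v - 2) = 28 / -4 = -7
  v = 2 + (-7) = -5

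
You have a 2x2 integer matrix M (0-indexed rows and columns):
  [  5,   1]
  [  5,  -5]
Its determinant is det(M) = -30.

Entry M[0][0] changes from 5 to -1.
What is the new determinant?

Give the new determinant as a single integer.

det is linear in row 0: changing M[0][0] by delta changes det by delta * cofactor(0,0).
Cofactor C_00 = (-1)^(0+0) * minor(0,0) = -5
Entry delta = -1 - 5 = -6
Det delta = -6 * -5 = 30
New det = -30 + 30 = 0

Answer: 0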